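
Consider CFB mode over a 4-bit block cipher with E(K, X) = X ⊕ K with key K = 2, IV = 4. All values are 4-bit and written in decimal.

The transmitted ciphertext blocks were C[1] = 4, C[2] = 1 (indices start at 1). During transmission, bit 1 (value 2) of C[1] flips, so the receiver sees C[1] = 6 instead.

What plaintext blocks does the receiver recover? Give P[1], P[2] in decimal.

P[1] = 0, P[2] = 5

CFB decryption: P_i = C_i ⊕ E(K, C_{i−1}), with C_{0} = IV.
Only C[1] changed, to 6. In CFB, a change in C_i flips the same bit in P_i and garbles P_{i+1}. Decrypting the received ciphertext:
P[1]: E(K, 4) = 6; 6 ⊕ 6 = 0.
P[2]: E(K, 6) = 4; 1 ⊕ 4 = 5.
Blocks that differ from the original plaintext: P[1], P[2].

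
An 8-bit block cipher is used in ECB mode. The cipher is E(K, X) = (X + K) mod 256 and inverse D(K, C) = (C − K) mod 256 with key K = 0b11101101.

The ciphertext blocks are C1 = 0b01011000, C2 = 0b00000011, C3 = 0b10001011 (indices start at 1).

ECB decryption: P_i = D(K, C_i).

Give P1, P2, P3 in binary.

P1 = 0b01101011, P2 = 0b00010110, P3 = 0b10011110

P1: D(K, 0b01011000) = 0b01101011.
P2: D(K, 0b00000011) = 0b00010110.
P3: D(K, 0b10001011) = 0b10011110.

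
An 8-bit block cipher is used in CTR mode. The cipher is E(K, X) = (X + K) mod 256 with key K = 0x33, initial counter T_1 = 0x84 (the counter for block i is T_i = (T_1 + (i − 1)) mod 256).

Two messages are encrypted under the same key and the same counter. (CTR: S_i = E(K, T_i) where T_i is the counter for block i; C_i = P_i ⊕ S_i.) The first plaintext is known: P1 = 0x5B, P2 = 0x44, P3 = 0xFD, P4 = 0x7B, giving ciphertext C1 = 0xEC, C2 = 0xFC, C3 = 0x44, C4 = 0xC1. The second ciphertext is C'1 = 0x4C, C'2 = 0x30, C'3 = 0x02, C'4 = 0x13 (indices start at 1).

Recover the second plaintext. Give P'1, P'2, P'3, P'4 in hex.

In CTR with a reused counter, both messages share the same keystream S_i, so C_i ⊕ C'_i = P_i ⊕ P'_i and thus P'_i = P_i ⊕ C_i ⊕ C'_i.
P'1: 0x5B ⊕ 0xEC ⊕ 0x4C = 0xFB.
P'2: 0x44 ⊕ 0xFC ⊕ 0x30 = 0x88.
P'3: 0xFD ⊕ 0x44 ⊕ 0x02 = 0xBB.
P'4: 0x7B ⊕ 0xC1 ⊕ 0x13 = 0xA9.

P'1 = 0xFB, P'2 = 0x88, P'3 = 0xBB, P'4 = 0xA9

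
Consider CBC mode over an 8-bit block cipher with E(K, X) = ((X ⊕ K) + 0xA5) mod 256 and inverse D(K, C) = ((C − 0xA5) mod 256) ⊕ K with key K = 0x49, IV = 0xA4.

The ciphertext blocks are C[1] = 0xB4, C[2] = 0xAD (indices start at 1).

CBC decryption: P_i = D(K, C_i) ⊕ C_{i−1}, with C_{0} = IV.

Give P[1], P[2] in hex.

P[1]: D(K, 0xB4) = 0x46; 0x46 ⊕ 0xA4 = 0xE2.
P[2]: D(K, 0xAD) = 0x41; 0x41 ⊕ 0xB4 = 0xF5.

P[1] = 0xE2, P[2] = 0xF5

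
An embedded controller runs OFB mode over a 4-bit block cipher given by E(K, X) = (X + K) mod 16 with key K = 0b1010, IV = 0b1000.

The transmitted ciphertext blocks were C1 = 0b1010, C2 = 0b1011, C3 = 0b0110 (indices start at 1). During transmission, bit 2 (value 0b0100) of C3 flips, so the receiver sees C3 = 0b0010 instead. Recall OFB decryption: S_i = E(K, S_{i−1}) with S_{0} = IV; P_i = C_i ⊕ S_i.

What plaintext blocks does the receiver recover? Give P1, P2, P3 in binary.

P1 = 0b1000, P2 = 0b0111, P3 = 0b0100

Only C3 changed, to 0b0010. In OFB, a change in C_i flips the same bit in P_i only; the keystream is unaffected. Decrypting the received ciphertext:
P1: S = E(K, 0b1000) = 0b0010; 0b1010 ⊕ 0b0010 = 0b1000.
P2: S = E(K, 0b0010) = 0b1100; 0b1011 ⊕ 0b1100 = 0b0111.
P3: S = E(K, 0b1100) = 0b0110; 0b0010 ⊕ 0b0110 = 0b0100.
Blocks that differ from the original plaintext: P3.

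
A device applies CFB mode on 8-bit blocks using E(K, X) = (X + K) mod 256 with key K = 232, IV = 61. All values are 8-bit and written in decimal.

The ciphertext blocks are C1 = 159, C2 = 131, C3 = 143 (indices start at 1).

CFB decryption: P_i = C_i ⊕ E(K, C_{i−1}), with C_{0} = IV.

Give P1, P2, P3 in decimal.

P1 = 186, P2 = 4, P3 = 228

P1: E(K, 61) = 37; 159 ⊕ 37 = 186.
P2: E(K, 159) = 135; 131 ⊕ 135 = 4.
P3: E(K, 131) = 107; 143 ⊕ 107 = 228.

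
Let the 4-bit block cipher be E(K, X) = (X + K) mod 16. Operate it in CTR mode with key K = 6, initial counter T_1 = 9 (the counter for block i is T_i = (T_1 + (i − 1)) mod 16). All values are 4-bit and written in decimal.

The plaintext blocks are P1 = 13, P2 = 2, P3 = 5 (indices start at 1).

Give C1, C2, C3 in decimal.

C1 = 2, C2 = 2, C3 = 4

CTR encryption: S_i = E(K, T_i) where T_i is the counter for block i; C_i = P_i ⊕ S_i.
C1: T = 9, S = E(K, T) = 15; 13 ⊕ 15 = 2.
C2: T = 10, S = E(K, T) = 0; 2 ⊕ 0 = 2.
C3: T = 11, S = E(K, T) = 1; 5 ⊕ 1 = 4.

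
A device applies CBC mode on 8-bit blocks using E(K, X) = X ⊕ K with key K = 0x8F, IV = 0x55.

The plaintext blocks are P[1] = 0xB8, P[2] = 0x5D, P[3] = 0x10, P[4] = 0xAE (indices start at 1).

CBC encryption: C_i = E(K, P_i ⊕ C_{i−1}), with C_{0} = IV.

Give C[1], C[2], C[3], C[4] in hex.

C[1]: P[1] ⊕ 0x55 = 0xED; E(K, 0xED) = 0x62.
C[2]: P[2] ⊕ 0x62 = 0x3F; E(K, 0x3F) = 0xB0.
C[3]: P[3] ⊕ 0xB0 = 0xA0; E(K, 0xA0) = 0x2F.
C[4]: P[4] ⊕ 0x2F = 0x81; E(K, 0x81) = 0x0E.

C[1] = 0x62, C[2] = 0xB0, C[3] = 0x2F, C[4] = 0x0E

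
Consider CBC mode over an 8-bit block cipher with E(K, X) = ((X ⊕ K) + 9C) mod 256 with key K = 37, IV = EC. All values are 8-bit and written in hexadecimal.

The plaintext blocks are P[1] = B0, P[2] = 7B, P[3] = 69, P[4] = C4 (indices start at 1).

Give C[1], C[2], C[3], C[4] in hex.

CBC encryption: C_i = E(K, P_i ⊕ C_{i−1}), with C_{0} = IV.
C[1]: P[1] ⊕ EC = 5C; E(K, 5C) = 07.
C[2]: P[2] ⊕ 07 = 7C; E(K, 7C) = E7.
C[3]: P[3] ⊕ E7 = 8E; E(K, 8E) = 55.
C[4]: P[4] ⊕ 55 = 91; E(K, 91) = 42.

C[1] = 07, C[2] = E7, C[3] = 55, C[4] = 42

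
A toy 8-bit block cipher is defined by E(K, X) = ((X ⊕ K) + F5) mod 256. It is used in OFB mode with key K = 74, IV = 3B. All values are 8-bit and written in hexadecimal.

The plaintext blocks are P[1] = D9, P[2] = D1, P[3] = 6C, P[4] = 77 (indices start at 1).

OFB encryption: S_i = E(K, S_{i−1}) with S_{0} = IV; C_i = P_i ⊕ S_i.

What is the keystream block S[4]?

C[1]: S = E(K, 3B) = 44; D9 ⊕ 44 = 9D.
C[2]: S = E(K, 44) = 25; D1 ⊕ 25 = F4.
C[3]: S = E(K, 25) = 46; 6C ⊕ 46 = 2A.
C[4]: S = E(K, 46) = 27; 77 ⊕ 27 = 50.
So S[4] = 27.

27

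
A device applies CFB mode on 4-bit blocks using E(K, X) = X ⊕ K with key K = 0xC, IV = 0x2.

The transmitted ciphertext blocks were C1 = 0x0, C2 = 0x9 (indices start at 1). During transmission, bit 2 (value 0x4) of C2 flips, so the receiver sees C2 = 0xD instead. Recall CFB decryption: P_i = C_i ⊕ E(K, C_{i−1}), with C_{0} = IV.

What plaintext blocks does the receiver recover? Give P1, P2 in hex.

P1 = 0xE, P2 = 0x1

Only C2 changed, to 0xD. In CFB, a change in C_i flips the same bit in P_i and garbles P_{i+1}. Decrypting the received ciphertext:
P1: E(K, 0x2) = 0xE; 0x0 ⊕ 0xE = 0xE.
P2: E(K, 0x0) = 0xC; 0xD ⊕ 0xC = 0x1.
Blocks that differ from the original plaintext: P2.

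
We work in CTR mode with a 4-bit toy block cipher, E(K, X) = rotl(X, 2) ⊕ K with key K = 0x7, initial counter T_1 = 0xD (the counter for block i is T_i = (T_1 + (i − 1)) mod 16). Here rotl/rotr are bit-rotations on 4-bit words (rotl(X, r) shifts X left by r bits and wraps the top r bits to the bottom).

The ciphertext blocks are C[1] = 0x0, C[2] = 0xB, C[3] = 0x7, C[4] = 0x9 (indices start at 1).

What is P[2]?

CTR decryption: S_i = E(K, T_i) where T_i is the counter for block i; P_i = C_i ⊕ S_i.
P[2]: T = 0xE, S = E(K, T) = 0xC; 0xB ⊕ 0xC = 0x7.

P[2] = 0x7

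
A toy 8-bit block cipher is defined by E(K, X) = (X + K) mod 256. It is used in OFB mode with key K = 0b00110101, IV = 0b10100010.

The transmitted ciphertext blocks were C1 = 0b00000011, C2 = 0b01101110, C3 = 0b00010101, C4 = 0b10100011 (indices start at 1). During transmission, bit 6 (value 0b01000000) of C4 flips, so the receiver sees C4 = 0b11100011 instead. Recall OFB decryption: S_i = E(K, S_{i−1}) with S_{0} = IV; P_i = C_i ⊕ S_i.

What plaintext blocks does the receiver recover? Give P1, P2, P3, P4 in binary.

Only C4 changed, to 0b11100011. In OFB, a change in C_i flips the same bit in P_i only; the keystream is unaffected. Decrypting the received ciphertext:
P1: S = E(K, 0b10100010) = 0b11010111; 0b00000011 ⊕ 0b11010111 = 0b11010100.
P2: S = E(K, 0b11010111) = 0b00001100; 0b01101110 ⊕ 0b00001100 = 0b01100010.
P3: S = E(K, 0b00001100) = 0b01000001; 0b00010101 ⊕ 0b01000001 = 0b01010100.
P4: S = E(K, 0b01000001) = 0b01110110; 0b11100011 ⊕ 0b01110110 = 0b10010101.
Blocks that differ from the original plaintext: P4.

P1 = 0b11010100, P2 = 0b01100010, P3 = 0b01010100, P4 = 0b10010101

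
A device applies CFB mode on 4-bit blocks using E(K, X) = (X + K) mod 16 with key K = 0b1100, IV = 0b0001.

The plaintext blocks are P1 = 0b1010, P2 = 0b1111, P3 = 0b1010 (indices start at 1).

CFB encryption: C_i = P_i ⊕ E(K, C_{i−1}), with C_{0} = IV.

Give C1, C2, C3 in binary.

C1 = 0b0111, C2 = 0b1100, C3 = 0b0010

C1: E(K, 0b0001) = 0b1101; 0b1010 ⊕ 0b1101 = 0b0111.
C2: E(K, 0b0111) = 0b0011; 0b1111 ⊕ 0b0011 = 0b1100.
C3: E(K, 0b1100) = 0b1000; 0b1010 ⊕ 0b1000 = 0b0010.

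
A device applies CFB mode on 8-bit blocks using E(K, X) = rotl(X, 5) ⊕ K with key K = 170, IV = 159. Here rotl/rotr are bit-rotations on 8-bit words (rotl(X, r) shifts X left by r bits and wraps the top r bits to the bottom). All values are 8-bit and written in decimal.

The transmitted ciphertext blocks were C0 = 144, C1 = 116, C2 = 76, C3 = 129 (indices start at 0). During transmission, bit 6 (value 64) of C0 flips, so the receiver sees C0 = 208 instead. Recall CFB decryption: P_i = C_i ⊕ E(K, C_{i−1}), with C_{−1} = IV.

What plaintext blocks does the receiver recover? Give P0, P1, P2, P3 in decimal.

P0 = 137, P1 = 196, P2 = 104, P3 = 162

Only C0 changed, to 208. In CFB, a change in C_i flips the same bit in P_i and garbles P_{i+1}. Decrypting the received ciphertext:
P0: E(K, 159) = 89; 208 ⊕ 89 = 137.
P1: E(K, 208) = 176; 116 ⊕ 176 = 196.
P2: E(K, 116) = 36; 76 ⊕ 36 = 104.
P3: E(K, 76) = 35; 129 ⊕ 35 = 162.
Blocks that differ from the original plaintext: P0, P1.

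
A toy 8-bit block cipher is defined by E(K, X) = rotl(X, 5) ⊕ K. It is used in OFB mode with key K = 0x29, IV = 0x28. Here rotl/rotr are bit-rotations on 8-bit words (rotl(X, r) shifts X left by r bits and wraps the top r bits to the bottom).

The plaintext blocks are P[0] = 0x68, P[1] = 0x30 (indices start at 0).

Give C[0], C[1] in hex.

C[0] = 0x44, C[1] = 0x9C

OFB encryption: S_i = E(K, S_{i−1}) with S_{−1} = IV; C_i = P_i ⊕ S_i.
C[0]: S = E(K, 0x28) = 0x2C; 0x68 ⊕ 0x2C = 0x44.
C[1]: S = E(K, 0x2C) = 0xAC; 0x30 ⊕ 0xAC = 0x9C.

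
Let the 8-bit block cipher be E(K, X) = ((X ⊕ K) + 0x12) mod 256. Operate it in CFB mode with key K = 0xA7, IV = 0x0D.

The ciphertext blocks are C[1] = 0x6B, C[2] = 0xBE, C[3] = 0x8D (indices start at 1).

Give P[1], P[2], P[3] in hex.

CFB decryption: P_i = C_i ⊕ E(K, C_{i−1}), with C_{0} = IV.
P[1]: E(K, 0x0D) = 0xBC; 0x6B ⊕ 0xBC = 0xD7.
P[2]: E(K, 0x6B) = 0xDE; 0xBE ⊕ 0xDE = 0x60.
P[3]: E(K, 0xBE) = 0x2B; 0x8D ⊕ 0x2B = 0xA6.

P[1] = 0xD7, P[2] = 0x60, P[3] = 0xA6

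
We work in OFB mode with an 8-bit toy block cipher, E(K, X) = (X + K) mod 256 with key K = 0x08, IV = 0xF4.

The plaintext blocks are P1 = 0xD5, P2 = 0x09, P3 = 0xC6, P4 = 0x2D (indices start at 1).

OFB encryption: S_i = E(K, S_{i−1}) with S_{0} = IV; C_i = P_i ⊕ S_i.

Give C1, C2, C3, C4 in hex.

C1: S = E(K, 0xF4) = 0xFC; 0xD5 ⊕ 0xFC = 0x29.
C2: S = E(K, 0xFC) = 0x04; 0x09 ⊕ 0x04 = 0x0D.
C3: S = E(K, 0x04) = 0x0C; 0xC6 ⊕ 0x0C = 0xCA.
C4: S = E(K, 0x0C) = 0x14; 0x2D ⊕ 0x14 = 0x39.

C1 = 0x29, C2 = 0x0D, C3 = 0xCA, C4 = 0x39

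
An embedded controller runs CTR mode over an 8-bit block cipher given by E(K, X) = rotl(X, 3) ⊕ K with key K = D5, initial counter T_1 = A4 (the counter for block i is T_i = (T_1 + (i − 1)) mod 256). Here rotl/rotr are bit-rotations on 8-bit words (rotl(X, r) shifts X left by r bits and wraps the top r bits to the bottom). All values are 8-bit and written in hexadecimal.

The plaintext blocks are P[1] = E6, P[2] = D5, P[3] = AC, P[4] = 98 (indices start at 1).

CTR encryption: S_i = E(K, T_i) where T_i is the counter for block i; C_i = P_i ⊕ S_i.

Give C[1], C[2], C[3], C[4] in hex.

C[1]: T = A4, S = E(K, T) = F0; E6 ⊕ F0 = 16.
C[2]: T = A5, S = E(K, T) = F8; D5 ⊕ F8 = 2D.
C[3]: T = A6, S = E(K, T) = E0; AC ⊕ E0 = 4C.
C[4]: T = A7, S = E(K, T) = E8; 98 ⊕ E8 = 70.

C[1] = 16, C[2] = 2D, C[3] = 4C, C[4] = 70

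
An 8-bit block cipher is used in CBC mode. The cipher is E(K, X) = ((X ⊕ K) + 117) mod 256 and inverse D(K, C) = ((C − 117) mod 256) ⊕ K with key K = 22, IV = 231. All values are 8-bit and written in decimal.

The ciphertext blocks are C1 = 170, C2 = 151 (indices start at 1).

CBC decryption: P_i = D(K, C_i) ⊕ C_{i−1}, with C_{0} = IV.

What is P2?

P2: D(K, 151) = 52; 52 ⊕ 170 = 158.

P2 = 158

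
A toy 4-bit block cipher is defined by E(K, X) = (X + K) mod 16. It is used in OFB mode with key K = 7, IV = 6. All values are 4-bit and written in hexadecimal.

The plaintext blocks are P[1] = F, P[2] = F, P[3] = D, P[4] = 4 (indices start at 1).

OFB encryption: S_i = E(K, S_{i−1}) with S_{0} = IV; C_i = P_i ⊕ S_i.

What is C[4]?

C[4] = 6

C[1]: S = E(K, 6) = D; F ⊕ D = 2.
C[2]: S = E(K, D) = 4; F ⊕ 4 = B.
C[3]: S = E(K, 4) = B; D ⊕ B = 6.
C[4]: S = E(K, B) = 2; 4 ⊕ 2 = 6.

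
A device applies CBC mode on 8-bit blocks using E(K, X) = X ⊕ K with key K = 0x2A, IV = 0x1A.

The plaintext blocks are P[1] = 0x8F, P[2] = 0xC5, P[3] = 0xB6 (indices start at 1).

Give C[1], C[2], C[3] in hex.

C[1] = 0xBF, C[2] = 0x50, C[3] = 0xCC

CBC encryption: C_i = E(K, P_i ⊕ C_{i−1}), with C_{0} = IV.
C[1]: P[1] ⊕ 0x1A = 0x95; E(K, 0x95) = 0xBF.
C[2]: P[2] ⊕ 0xBF = 0x7A; E(K, 0x7A) = 0x50.
C[3]: P[3] ⊕ 0x50 = 0xE6; E(K, 0xE6) = 0xCC.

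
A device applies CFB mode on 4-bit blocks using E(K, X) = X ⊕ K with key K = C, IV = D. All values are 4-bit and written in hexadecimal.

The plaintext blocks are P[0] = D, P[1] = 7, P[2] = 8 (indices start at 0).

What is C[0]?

CFB encryption: C_i = P_i ⊕ E(K, C_{i−1}), with C_{−1} = IV.
C[0]: E(K, D) = 1; D ⊕ 1 = C.

C[0] = C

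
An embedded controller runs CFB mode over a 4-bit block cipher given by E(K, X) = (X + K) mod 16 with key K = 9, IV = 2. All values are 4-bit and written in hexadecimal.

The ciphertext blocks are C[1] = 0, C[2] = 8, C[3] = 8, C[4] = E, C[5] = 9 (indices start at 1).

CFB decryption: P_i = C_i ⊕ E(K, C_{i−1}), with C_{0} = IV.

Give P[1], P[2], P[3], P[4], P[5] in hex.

P[1] = B, P[2] = 1, P[3] = 9, P[4] = F, P[5] = E

P[1]: E(K, 2) = B; 0 ⊕ B = B.
P[2]: E(K, 0) = 9; 8 ⊕ 9 = 1.
P[3]: E(K, 8) = 1; 8 ⊕ 1 = 9.
P[4]: E(K, 8) = 1; E ⊕ 1 = F.
P[5]: E(K, E) = 7; 9 ⊕ 7 = E.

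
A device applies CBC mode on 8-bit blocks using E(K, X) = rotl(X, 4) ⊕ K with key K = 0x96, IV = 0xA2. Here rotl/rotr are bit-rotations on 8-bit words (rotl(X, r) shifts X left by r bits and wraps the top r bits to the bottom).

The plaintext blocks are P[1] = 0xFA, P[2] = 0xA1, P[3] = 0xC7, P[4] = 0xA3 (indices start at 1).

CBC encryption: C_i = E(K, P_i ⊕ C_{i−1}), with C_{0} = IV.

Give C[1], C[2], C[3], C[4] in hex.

C[1] = 0x13, C[2] = 0xBD, C[3] = 0x31, C[4] = 0xBF

C[1]: P[1] ⊕ 0xA2 = 0x58; E(K, 0x58) = 0x13.
C[2]: P[2] ⊕ 0x13 = 0xB2; E(K, 0xB2) = 0xBD.
C[3]: P[3] ⊕ 0xBD = 0x7A; E(K, 0x7A) = 0x31.
C[4]: P[4] ⊕ 0x31 = 0x92; E(K, 0x92) = 0xBF.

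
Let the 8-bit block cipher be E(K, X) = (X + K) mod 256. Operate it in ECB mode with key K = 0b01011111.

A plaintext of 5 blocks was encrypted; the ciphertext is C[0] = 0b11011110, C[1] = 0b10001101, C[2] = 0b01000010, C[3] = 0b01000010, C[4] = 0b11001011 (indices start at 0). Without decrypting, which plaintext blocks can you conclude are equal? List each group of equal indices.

ECB encrypts each block independently with the same key, so equal ciphertext blocks imply equal plaintext blocks.
C[2] = C[3] = 0b01000010, so P[2] = P[3].

P[2] = P[3]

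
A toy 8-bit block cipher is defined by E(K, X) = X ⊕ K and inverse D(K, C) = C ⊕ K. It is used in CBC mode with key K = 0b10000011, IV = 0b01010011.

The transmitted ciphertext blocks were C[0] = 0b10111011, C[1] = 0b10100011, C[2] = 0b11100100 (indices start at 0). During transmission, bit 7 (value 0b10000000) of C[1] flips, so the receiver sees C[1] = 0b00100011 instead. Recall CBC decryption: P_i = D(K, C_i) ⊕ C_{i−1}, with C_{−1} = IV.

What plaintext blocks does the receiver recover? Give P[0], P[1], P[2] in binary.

P[0] = 0b01101011, P[1] = 0b00011011, P[2] = 0b01000100

Only C[1] changed, to 0b00100011. In CBC, a change in C_i garbles P_i and flips the same bit in P_{i+1}. Decrypting the received ciphertext:
P[0]: D(K, 0b10111011) = 0b00111000; 0b00111000 ⊕ 0b01010011 = 0b01101011.
P[1]: D(K, 0b00100011) = 0b10100000; 0b10100000 ⊕ 0b10111011 = 0b00011011.
P[2]: D(K, 0b11100100) = 0b01100111; 0b01100111 ⊕ 0b00100011 = 0b01000100.
Blocks that differ from the original plaintext: P[1], P[2].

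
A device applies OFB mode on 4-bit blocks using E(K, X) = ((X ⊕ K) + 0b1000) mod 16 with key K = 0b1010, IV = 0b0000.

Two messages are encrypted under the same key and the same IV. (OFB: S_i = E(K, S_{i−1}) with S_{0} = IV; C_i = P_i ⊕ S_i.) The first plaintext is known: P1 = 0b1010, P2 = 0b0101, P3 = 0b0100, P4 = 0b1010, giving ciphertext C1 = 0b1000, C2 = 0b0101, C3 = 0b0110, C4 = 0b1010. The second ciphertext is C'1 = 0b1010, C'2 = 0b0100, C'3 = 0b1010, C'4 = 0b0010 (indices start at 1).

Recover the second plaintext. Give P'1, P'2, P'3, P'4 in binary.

In OFB with a reused IV, both messages share the same keystream S_i, so C_i ⊕ C'_i = P_i ⊕ P'_i and thus P'_i = P_i ⊕ C_i ⊕ C'_i.
P'1: 0b1010 ⊕ 0b1000 ⊕ 0b1010 = 0b1000.
P'2: 0b0101 ⊕ 0b0101 ⊕ 0b0100 = 0b0100.
P'3: 0b0100 ⊕ 0b0110 ⊕ 0b1010 = 0b1000.
P'4: 0b1010 ⊕ 0b1010 ⊕ 0b0010 = 0b0010.

P'1 = 0b1000, P'2 = 0b0100, P'3 = 0b1000, P'4 = 0b0010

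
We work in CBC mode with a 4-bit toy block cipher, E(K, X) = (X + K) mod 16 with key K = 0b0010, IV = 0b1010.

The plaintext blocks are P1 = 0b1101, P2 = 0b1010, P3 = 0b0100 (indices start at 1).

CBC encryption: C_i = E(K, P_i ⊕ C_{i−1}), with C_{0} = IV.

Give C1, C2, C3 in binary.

C1 = 0b1001, C2 = 0b0101, C3 = 0b0011

C1: P1 ⊕ 0b1010 = 0b0111; E(K, 0b0111) = 0b1001.
C2: P2 ⊕ 0b1001 = 0b0011; E(K, 0b0011) = 0b0101.
C3: P3 ⊕ 0b0101 = 0b0001; E(K, 0b0001) = 0b0011.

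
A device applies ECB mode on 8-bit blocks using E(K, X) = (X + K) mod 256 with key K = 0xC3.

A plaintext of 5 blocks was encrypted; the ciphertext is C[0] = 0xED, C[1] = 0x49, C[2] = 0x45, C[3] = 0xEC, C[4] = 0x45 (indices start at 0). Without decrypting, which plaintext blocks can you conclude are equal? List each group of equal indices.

ECB encrypts each block independently with the same key, so equal ciphertext blocks imply equal plaintext blocks.
C[2] = C[4] = 0x45, so P[2] = P[4].

P[2] = P[4]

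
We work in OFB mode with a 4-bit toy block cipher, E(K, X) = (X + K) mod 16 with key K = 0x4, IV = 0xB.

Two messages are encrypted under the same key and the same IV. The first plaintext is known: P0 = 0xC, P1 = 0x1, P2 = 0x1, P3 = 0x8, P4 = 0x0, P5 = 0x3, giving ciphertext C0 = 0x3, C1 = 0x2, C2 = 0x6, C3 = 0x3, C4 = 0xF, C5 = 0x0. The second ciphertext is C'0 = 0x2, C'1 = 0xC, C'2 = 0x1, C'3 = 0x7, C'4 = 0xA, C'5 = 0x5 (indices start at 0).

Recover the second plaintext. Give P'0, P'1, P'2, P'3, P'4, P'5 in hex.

P'0 = 0xD, P'1 = 0xF, P'2 = 0x6, P'3 = 0xC, P'4 = 0x5, P'5 = 0x6

In OFB with a reused IV, both messages share the same keystream S_i, so C_i ⊕ C'_i = P_i ⊕ P'_i and thus P'_i = P_i ⊕ C_i ⊕ C'_i.
P'0: 0xC ⊕ 0x3 ⊕ 0x2 = 0xD.
P'1: 0x1 ⊕ 0x2 ⊕ 0xC = 0xF.
P'2: 0x1 ⊕ 0x6 ⊕ 0x1 = 0x6.
P'3: 0x8 ⊕ 0x3 ⊕ 0x7 = 0xC.
P'4: 0x0 ⊕ 0xF ⊕ 0xA = 0x5.
P'5: 0x3 ⊕ 0x0 ⊕ 0x5 = 0x6.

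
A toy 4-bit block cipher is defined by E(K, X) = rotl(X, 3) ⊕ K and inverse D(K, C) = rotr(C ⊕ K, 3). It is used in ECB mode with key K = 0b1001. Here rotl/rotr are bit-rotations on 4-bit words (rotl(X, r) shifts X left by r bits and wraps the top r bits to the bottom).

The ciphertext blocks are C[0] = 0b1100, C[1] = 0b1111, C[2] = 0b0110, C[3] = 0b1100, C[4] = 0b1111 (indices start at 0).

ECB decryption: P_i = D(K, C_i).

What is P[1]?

P[1] = 0b1100

P[1]: D(K, 0b1111) = 0b1100.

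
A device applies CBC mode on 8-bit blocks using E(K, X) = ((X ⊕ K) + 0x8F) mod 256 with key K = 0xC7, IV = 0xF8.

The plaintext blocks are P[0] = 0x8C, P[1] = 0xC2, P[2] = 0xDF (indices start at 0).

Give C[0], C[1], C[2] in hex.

C[0] = 0x42, C[1] = 0xD6, C[2] = 0x5D

CBC encryption: C_i = E(K, P_i ⊕ C_{i−1}), with C_{−1} = IV.
C[0]: P[0] ⊕ 0xF8 = 0x74; E(K, 0x74) = 0x42.
C[1]: P[1] ⊕ 0x42 = 0x80; E(K, 0x80) = 0xD6.
C[2]: P[2] ⊕ 0xD6 = 0x09; E(K, 0x09) = 0x5D.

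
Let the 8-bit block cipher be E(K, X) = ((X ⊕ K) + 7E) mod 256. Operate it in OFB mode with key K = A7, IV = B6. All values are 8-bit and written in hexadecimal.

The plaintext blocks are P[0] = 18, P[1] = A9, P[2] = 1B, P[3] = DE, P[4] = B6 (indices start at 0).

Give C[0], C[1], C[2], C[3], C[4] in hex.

C[0] = 97, C[1] = 0F, C[2] = 64, C[3] = 88, C[4] = D9

OFB encryption: S_i = E(K, S_{i−1}) with S_{−1} = IV; C_i = P_i ⊕ S_i.
C[0]: S = E(K, B6) = 8F; 18 ⊕ 8F = 97.
C[1]: S = E(K, 8F) = A6; A9 ⊕ A6 = 0F.
C[2]: S = E(K, A6) = 7F; 1B ⊕ 7F = 64.
C[3]: S = E(K, 7F) = 56; DE ⊕ 56 = 88.
C[4]: S = E(K, 56) = 6F; B6 ⊕ 6F = D9.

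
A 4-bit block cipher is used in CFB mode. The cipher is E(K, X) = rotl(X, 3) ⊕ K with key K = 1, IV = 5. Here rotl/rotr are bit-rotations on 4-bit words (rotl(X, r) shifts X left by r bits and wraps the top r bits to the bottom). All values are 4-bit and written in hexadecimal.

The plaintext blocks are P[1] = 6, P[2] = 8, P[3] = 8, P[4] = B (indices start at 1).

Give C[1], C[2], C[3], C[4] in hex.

CFB encryption: C_i = P_i ⊕ E(K, C_{i−1}), with C_{0} = IV.
C[1]: E(K, 5) = B; 6 ⊕ B = D.
C[2]: E(K, D) = F; 8 ⊕ F = 7.
C[3]: E(K, 7) = A; 8 ⊕ A = 2.
C[4]: E(K, 2) = 0; B ⊕ 0 = B.

C[1] = D, C[2] = 7, C[3] = 2, C[4] = B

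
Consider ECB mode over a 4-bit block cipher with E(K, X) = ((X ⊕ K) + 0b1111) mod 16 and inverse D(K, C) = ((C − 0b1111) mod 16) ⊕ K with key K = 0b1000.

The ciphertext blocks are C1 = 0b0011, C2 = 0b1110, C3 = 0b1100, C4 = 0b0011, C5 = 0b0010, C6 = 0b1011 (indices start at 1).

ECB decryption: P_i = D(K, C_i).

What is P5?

P5: D(K, 0b0010) = 0b1011.

P5 = 0b1011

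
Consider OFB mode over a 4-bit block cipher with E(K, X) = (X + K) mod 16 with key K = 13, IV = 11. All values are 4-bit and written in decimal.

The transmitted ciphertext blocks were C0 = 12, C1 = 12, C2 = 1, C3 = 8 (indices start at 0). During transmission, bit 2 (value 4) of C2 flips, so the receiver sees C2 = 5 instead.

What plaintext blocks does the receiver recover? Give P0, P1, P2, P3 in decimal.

OFB decryption: S_i = E(K, S_{i−1}) with S_{−1} = IV; P_i = C_i ⊕ S_i.
Only C2 changed, to 5. In OFB, a change in C_i flips the same bit in P_i only; the keystream is unaffected. Decrypting the received ciphertext:
P0: S = E(K, 11) = 8; 12 ⊕ 8 = 4.
P1: S = E(K, 8) = 5; 12 ⊕ 5 = 9.
P2: S = E(K, 5) = 2; 5 ⊕ 2 = 7.
P3: S = E(K, 2) = 15; 8 ⊕ 15 = 7.
Blocks that differ from the original plaintext: P2.

P0 = 4, P1 = 9, P2 = 7, P3 = 7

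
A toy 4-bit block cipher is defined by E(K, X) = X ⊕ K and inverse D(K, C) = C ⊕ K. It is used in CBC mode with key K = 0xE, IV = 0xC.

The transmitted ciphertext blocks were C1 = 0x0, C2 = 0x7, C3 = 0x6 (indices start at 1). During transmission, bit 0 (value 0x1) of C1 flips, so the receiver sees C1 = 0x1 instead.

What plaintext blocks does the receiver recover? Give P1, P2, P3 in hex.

CBC decryption: P_i = D(K, C_i) ⊕ C_{i−1}, with C_{0} = IV.
Only C1 changed, to 0x1. In CBC, a change in C_i garbles P_i and flips the same bit in P_{i+1}. Decrypting the received ciphertext:
P1: D(K, 0x1) = 0xF; 0xF ⊕ 0xC = 0x3.
P2: D(K, 0x7) = 0x9; 0x9 ⊕ 0x1 = 0x8.
P3: D(K, 0x6) = 0x8; 0x8 ⊕ 0x7 = 0xF.
Blocks that differ from the original plaintext: P1, P2.

P1 = 0x3, P2 = 0x8, P3 = 0xF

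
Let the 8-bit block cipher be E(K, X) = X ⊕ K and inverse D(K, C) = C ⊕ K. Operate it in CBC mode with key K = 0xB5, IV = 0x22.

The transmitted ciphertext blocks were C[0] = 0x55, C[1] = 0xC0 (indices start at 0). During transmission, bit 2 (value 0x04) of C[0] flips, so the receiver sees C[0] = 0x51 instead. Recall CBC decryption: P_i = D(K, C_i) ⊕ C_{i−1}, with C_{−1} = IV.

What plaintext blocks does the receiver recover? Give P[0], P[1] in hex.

Only C[0] changed, to 0x51. In CBC, a change in C_i garbles P_i and flips the same bit in P_{i+1}. Decrypting the received ciphertext:
P[0]: D(K, 0x51) = 0xE4; 0xE4 ⊕ 0x22 = 0xC6.
P[1]: D(K, 0xC0) = 0x75; 0x75 ⊕ 0x51 = 0x24.
Blocks that differ from the original plaintext: P[0], P[1].

P[0] = 0xC6, P[1] = 0x24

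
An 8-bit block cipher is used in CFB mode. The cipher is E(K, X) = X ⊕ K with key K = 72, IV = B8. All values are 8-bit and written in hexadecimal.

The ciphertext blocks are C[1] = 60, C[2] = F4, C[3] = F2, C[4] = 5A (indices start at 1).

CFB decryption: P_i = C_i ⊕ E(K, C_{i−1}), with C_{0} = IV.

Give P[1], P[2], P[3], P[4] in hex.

P[1] = AA, P[2] = E6, P[3] = 74, P[4] = DA

P[1]: E(K, B8) = CA; 60 ⊕ CA = AA.
P[2]: E(K, 60) = 12; F4 ⊕ 12 = E6.
P[3]: E(K, F4) = 86; F2 ⊕ 86 = 74.
P[4]: E(K, F2) = 80; 5A ⊕ 80 = DA.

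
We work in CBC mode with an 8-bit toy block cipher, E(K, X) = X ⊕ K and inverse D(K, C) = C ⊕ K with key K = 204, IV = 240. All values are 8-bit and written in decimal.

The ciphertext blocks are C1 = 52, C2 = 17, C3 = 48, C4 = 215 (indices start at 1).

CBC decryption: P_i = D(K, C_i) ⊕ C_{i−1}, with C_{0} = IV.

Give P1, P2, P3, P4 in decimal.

P1 = 8, P2 = 233, P3 = 237, P4 = 43

P1: D(K, 52) = 248; 248 ⊕ 240 = 8.
P2: D(K, 17) = 221; 221 ⊕ 52 = 233.
P3: D(K, 48) = 252; 252 ⊕ 17 = 237.
P4: D(K, 215) = 27; 27 ⊕ 48 = 43.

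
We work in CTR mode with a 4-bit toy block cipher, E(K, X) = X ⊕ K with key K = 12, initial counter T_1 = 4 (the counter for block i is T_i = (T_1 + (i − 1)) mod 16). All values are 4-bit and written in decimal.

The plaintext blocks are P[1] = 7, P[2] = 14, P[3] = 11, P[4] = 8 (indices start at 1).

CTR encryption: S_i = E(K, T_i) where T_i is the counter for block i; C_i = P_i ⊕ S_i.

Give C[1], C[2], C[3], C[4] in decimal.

C[1]: T = 4, S = E(K, T) = 8; 7 ⊕ 8 = 15.
C[2]: T = 5, S = E(K, T) = 9; 14 ⊕ 9 = 7.
C[3]: T = 6, S = E(K, T) = 10; 11 ⊕ 10 = 1.
C[4]: T = 7, S = E(K, T) = 11; 8 ⊕ 11 = 3.

C[1] = 15, C[2] = 7, C[3] = 1, C[4] = 3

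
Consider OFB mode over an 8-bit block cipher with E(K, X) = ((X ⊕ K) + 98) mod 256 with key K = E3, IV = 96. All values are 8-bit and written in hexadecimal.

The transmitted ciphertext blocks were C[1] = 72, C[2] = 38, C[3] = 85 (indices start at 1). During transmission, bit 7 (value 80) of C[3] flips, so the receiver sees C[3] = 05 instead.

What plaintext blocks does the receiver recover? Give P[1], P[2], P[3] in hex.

OFB decryption: S_i = E(K, S_{i−1}) with S_{0} = IV; P_i = C_i ⊕ S_i.
Only C[3] changed, to 05. In OFB, a change in C_i flips the same bit in P_i only; the keystream is unaffected. Decrypting the received ciphertext:
P[1]: S = E(K, 96) = 0D; 72 ⊕ 0D = 7F.
P[2]: S = E(K, 0D) = 86; 38 ⊕ 86 = BE.
P[3]: S = E(K, 86) = FD; 05 ⊕ FD = F8.
Blocks that differ from the original plaintext: P[3].

P[1] = 7F, P[2] = BE, P[3] = F8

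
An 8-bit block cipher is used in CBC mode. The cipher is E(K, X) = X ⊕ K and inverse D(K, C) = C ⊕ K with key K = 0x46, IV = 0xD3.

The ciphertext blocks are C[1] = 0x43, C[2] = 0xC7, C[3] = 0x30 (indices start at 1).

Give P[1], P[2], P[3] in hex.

CBC decryption: P_i = D(K, C_i) ⊕ C_{i−1}, with C_{0} = IV.
P[1]: D(K, 0x43) = 0x05; 0x05 ⊕ 0xD3 = 0xD6.
P[2]: D(K, 0xC7) = 0x81; 0x81 ⊕ 0x43 = 0xC2.
P[3]: D(K, 0x30) = 0x76; 0x76 ⊕ 0xC7 = 0xB1.

P[1] = 0xD6, P[2] = 0xC2, P[3] = 0xB1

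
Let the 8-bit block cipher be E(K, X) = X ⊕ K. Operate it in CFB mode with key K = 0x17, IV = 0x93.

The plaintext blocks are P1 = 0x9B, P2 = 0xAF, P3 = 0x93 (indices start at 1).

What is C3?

C3 = 0x23

CFB encryption: C_i = P_i ⊕ E(K, C_{i−1}), with C_{0} = IV.
C1: E(K, 0x93) = 0x84; 0x9B ⊕ 0x84 = 0x1F.
C2: E(K, 0x1F) = 0x08; 0xAF ⊕ 0x08 = 0xA7.
C3: E(K, 0xA7) = 0xB0; 0x93 ⊕ 0xB0 = 0x23.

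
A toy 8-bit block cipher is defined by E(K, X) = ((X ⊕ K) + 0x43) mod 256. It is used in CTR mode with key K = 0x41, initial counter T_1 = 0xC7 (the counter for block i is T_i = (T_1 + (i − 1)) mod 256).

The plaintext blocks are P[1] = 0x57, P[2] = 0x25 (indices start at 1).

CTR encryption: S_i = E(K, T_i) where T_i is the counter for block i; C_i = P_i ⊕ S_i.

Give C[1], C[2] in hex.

C[1]: T = 0xC7, S = E(K, T) = 0xC9; 0x57 ⊕ 0xC9 = 0x9E.
C[2]: T = 0xC8, S = E(K, T) = 0xCC; 0x25 ⊕ 0xCC = 0xE9.

C[1] = 0x9E, C[2] = 0xE9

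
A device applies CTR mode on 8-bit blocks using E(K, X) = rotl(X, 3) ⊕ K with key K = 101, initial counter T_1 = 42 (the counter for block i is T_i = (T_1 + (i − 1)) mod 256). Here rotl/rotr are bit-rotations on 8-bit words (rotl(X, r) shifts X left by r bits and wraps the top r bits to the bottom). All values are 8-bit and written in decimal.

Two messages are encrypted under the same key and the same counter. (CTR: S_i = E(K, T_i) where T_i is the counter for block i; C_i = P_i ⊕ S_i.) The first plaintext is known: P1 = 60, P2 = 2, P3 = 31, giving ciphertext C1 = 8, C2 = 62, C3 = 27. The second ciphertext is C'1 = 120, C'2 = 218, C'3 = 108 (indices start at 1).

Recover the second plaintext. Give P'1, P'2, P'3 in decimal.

P'1 = 76, P'2 = 230, P'3 = 104

In CTR with a reused counter, both messages share the same keystream S_i, so C_i ⊕ C'_i = P_i ⊕ P'_i and thus P'_i = P_i ⊕ C_i ⊕ C'_i.
P'1: 60 ⊕ 8 ⊕ 120 = 76.
P'2: 2 ⊕ 62 ⊕ 218 = 230.
P'3: 31 ⊕ 27 ⊕ 108 = 104.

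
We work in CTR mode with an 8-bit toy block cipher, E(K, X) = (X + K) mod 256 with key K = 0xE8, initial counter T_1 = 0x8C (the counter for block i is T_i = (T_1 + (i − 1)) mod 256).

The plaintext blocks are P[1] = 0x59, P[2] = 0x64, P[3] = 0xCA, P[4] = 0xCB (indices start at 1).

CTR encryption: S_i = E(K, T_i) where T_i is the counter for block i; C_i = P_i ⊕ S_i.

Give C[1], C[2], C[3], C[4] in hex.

C[1] = 0x2D, C[2] = 0x11, C[3] = 0xBC, C[4] = 0xBC

C[1]: T = 0x8C, S = E(K, T) = 0x74; 0x59 ⊕ 0x74 = 0x2D.
C[2]: T = 0x8D, S = E(K, T) = 0x75; 0x64 ⊕ 0x75 = 0x11.
C[3]: T = 0x8E, S = E(K, T) = 0x76; 0xCA ⊕ 0x76 = 0xBC.
C[4]: T = 0x8F, S = E(K, T) = 0x77; 0xCB ⊕ 0x77 = 0xBC.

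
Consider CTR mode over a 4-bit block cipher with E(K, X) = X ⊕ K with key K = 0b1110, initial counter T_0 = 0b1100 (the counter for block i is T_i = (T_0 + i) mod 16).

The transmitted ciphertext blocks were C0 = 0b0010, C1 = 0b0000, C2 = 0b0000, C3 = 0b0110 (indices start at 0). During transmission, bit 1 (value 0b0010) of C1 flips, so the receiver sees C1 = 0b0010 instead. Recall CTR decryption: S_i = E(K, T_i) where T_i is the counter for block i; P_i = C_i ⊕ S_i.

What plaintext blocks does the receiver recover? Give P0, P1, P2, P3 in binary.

Only C1 changed, to 0b0010. In CTR, a change in C_i flips the same bit in P_i only; the keystream is unaffected. Decrypting the received ciphertext:
P0: T = 0b1100, S = E(K, T) = 0b0010; 0b0010 ⊕ 0b0010 = 0b0000.
P1: T = 0b1101, S = E(K, T) = 0b0011; 0b0010 ⊕ 0b0011 = 0b0001.
P2: T = 0b1110, S = E(K, T) = 0b0000; 0b0000 ⊕ 0b0000 = 0b0000.
P3: T = 0b1111, S = E(K, T) = 0b0001; 0b0110 ⊕ 0b0001 = 0b0111.
Blocks that differ from the original plaintext: P1.

P0 = 0b0000, P1 = 0b0001, P2 = 0b0000, P3 = 0b0111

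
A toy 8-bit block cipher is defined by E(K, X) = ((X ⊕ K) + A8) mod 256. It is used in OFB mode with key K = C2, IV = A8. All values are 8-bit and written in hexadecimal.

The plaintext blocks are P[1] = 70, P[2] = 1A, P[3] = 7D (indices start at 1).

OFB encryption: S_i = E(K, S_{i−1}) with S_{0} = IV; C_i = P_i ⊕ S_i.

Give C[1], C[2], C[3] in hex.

C[1]: S = E(K, A8) = 12; 70 ⊕ 12 = 62.
C[2]: S = E(K, 12) = 78; 1A ⊕ 78 = 62.
C[3]: S = E(K, 78) = 62; 7D ⊕ 62 = 1F.

C[1] = 62, C[2] = 62, C[3] = 1F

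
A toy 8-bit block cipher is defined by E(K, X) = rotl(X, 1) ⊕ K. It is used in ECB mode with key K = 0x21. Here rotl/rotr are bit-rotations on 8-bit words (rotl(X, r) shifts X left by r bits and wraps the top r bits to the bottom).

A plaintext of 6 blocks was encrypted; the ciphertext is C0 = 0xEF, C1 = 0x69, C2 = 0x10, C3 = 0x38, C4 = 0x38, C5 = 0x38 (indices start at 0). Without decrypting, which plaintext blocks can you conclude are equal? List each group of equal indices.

ECB encrypts each block independently with the same key, so equal ciphertext blocks imply equal plaintext blocks.
C3 = C4 = C5 = 0x38, so P3 = P4 = P5.

P3 = P4 = P5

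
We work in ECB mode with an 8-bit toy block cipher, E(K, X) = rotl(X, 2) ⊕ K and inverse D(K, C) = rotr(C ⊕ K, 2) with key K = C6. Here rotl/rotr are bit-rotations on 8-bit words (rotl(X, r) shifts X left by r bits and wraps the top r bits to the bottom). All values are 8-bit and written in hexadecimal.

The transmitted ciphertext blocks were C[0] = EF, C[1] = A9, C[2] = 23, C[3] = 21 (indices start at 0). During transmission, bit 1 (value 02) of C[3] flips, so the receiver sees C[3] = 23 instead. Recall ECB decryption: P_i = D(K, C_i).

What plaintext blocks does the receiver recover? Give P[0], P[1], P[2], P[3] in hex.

P[0] = 4A, P[1] = DB, P[2] = 79, P[3] = 79

Only C[3] changed, to 23. In ECB, a change in C_i affects only P_i. Decrypting the received ciphertext:
P[0]: D(K, EF) = 4A.
P[1]: D(K, A9) = DB.
P[2]: D(K, 23) = 79.
P[3]: D(K, 23) = 79.
Blocks that differ from the original plaintext: P[3].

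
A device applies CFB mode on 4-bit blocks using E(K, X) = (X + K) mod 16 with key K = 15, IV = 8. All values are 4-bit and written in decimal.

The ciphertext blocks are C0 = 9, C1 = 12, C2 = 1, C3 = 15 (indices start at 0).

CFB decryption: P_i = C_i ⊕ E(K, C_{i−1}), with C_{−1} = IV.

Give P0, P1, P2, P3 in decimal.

P0 = 14, P1 = 4, P2 = 10, P3 = 15

P0: E(K, 8) = 7; 9 ⊕ 7 = 14.
P1: E(K, 9) = 8; 12 ⊕ 8 = 4.
P2: E(K, 12) = 11; 1 ⊕ 11 = 10.
P3: E(K, 1) = 0; 15 ⊕ 0 = 15.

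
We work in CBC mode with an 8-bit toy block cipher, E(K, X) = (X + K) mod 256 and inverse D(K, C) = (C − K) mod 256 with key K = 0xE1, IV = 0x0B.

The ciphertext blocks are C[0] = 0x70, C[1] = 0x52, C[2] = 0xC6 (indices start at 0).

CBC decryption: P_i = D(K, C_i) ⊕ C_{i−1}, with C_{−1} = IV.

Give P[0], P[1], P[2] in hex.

P[0] = 0x84, P[1] = 0x01, P[2] = 0xB7

P[0]: D(K, 0x70) = 0x8F; 0x8F ⊕ 0x0B = 0x84.
P[1]: D(K, 0x52) = 0x71; 0x71 ⊕ 0x70 = 0x01.
P[2]: D(K, 0xC6) = 0xE5; 0xE5 ⊕ 0x52 = 0xB7.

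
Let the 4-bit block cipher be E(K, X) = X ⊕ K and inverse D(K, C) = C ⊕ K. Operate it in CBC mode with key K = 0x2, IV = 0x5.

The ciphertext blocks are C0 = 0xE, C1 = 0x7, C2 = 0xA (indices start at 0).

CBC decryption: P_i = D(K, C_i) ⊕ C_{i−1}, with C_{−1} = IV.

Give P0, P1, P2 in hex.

P0: D(K, 0xE) = 0xC; 0xC ⊕ 0x5 = 0x9.
P1: D(K, 0x7) = 0x5; 0x5 ⊕ 0xE = 0xB.
P2: D(K, 0xA) = 0x8; 0x8 ⊕ 0x7 = 0xF.

P0 = 0x9, P1 = 0xB, P2 = 0xF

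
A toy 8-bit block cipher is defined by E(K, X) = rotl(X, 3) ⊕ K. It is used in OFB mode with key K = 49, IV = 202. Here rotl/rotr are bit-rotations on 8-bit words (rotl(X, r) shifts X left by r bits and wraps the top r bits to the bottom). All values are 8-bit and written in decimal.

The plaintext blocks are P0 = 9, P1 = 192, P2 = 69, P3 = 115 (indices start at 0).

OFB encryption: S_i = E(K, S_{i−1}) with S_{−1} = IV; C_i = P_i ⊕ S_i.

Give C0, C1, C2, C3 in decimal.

C0 = 110, C1 = 202, C2 = 36, C3 = 73

C0: S = E(K, 202) = 103; 9 ⊕ 103 = 110.
C1: S = E(K, 103) = 10; 192 ⊕ 10 = 202.
C2: S = E(K, 10) = 97; 69 ⊕ 97 = 36.
C3: S = E(K, 97) = 58; 115 ⊕ 58 = 73.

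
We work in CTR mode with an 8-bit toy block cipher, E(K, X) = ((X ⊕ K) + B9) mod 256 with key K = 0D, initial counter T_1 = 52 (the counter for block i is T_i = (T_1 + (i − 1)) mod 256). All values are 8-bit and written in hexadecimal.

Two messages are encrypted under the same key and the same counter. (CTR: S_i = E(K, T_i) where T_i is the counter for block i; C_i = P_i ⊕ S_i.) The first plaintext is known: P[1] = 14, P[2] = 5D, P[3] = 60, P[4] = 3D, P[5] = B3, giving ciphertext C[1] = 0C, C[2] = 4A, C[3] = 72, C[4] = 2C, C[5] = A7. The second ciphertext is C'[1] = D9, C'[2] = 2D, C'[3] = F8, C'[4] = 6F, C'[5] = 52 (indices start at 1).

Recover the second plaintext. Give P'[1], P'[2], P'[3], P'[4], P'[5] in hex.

In CTR with a reused counter, both messages share the same keystream S_i, so C_i ⊕ C'_i = P_i ⊕ P'_i and thus P'_i = P_i ⊕ C_i ⊕ C'_i.
P'[1]: 14 ⊕ 0C ⊕ D9 = C1.
P'[2]: 5D ⊕ 4A ⊕ 2D = 3A.
P'[3]: 60 ⊕ 72 ⊕ F8 = EA.
P'[4]: 3D ⊕ 2C ⊕ 6F = 7E.
P'[5]: B3 ⊕ A7 ⊕ 52 = 46.

P'[1] = C1, P'[2] = 3A, P'[3] = EA, P'[4] = 7E, P'[5] = 46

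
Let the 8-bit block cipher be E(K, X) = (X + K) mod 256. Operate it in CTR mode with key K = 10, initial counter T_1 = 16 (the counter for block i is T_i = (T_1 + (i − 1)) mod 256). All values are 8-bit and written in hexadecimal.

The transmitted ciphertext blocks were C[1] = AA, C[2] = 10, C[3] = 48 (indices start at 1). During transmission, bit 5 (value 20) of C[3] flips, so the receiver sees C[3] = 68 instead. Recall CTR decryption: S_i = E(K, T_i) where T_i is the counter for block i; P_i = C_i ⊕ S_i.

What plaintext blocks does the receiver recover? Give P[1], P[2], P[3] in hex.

Only C[3] changed, to 68. In CTR, a change in C_i flips the same bit in P_i only; the keystream is unaffected. Decrypting the received ciphertext:
P[1]: T = 16, S = E(K, T) = 26; AA ⊕ 26 = 8C.
P[2]: T = 17, S = E(K, T) = 27; 10 ⊕ 27 = 37.
P[3]: T = 18, S = E(K, T) = 28; 68 ⊕ 28 = 40.
Blocks that differ from the original plaintext: P[3].

P[1] = 8C, P[2] = 37, P[3] = 40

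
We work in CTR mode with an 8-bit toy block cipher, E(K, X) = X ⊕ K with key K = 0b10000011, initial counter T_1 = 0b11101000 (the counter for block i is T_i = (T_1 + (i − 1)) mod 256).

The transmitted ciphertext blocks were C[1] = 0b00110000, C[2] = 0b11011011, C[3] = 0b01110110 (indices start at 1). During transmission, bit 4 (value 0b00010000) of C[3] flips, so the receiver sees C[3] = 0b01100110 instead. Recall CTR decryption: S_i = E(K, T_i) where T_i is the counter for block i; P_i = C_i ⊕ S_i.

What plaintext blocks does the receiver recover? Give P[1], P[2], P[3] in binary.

Only C[3] changed, to 0b01100110. In CTR, a change in C_i flips the same bit in P_i only; the keystream is unaffected. Decrypting the received ciphertext:
P[1]: T = 0b11101000, S = E(K, T) = 0b01101011; 0b00110000 ⊕ 0b01101011 = 0b01011011.
P[2]: T = 0b11101001, S = E(K, T) = 0b01101010; 0b11011011 ⊕ 0b01101010 = 0b10110001.
P[3]: T = 0b11101010, S = E(K, T) = 0b01101001; 0b01100110 ⊕ 0b01101001 = 0b00001111.
Blocks that differ from the original plaintext: P[3].

P[1] = 0b01011011, P[2] = 0b10110001, P[3] = 0b00001111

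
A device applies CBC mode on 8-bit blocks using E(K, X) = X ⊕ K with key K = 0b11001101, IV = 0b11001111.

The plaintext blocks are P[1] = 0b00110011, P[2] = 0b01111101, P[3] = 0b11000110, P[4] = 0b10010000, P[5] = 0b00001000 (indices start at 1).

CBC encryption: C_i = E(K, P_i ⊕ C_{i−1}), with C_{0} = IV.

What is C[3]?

C[1]: P[1] ⊕ 0b11001111 = 0b11111100; E(K, 0b11111100) = 0b00110001.
C[2]: P[2] ⊕ 0b00110001 = 0b01001100; E(K, 0b01001100) = 0b10000001.
C[3]: P[3] ⊕ 0b10000001 = 0b01000111; E(K, 0b01000111) = 0b10001010.

C[3] = 0b10001010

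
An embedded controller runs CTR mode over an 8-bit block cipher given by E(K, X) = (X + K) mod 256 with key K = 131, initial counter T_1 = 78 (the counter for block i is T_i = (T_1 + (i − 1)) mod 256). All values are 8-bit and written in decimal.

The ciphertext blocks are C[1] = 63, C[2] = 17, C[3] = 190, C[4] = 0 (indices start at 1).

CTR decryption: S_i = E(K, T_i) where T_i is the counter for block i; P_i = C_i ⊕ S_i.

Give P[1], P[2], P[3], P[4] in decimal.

P[1]: T = 78, S = E(K, T) = 209; 63 ⊕ 209 = 238.
P[2]: T = 79, S = E(K, T) = 210; 17 ⊕ 210 = 195.
P[3]: T = 80, S = E(K, T) = 211; 190 ⊕ 211 = 109.
P[4]: T = 81, S = E(K, T) = 212; 0 ⊕ 212 = 212.

P[1] = 238, P[2] = 195, P[3] = 109, P[4] = 212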